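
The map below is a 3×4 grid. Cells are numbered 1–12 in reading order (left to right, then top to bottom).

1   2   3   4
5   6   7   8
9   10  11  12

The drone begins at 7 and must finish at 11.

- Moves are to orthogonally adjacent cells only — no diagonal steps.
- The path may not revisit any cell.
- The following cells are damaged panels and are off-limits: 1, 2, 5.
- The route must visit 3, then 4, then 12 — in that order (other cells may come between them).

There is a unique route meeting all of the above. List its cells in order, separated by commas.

The waypoints must appear in the order 3, 4, 12, with no cell reused.
Route from 7: up 1 to 3, right 1 to 4, down 2 to 12, left 1 to 11 — 5 moves in all.
Check: order respected (3 at step 1, 4 at step 2, 12 at step 4).

7, 3, 4, 8, 12, 11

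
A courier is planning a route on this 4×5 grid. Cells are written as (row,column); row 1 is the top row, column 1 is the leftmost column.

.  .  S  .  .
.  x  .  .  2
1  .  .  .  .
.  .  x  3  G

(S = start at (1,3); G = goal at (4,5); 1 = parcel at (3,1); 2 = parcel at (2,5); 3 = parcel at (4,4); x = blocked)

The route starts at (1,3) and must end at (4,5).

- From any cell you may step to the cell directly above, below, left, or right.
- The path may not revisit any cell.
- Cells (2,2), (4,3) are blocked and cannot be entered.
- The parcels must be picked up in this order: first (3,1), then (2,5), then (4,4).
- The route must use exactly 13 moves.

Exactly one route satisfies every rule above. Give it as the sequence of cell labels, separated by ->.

The waypoints must appear in the order (3,1), (2,5), (4,4), with no cell reused.
Route from (1,3): left 2 to (1,1), down 2 to (3,1), right 2 to (3,3), up 1 to (2,3), right 2 to (2,5), down 1 to (3,5), left 1 to (3,4), down 1 to (4,4), right 1 to (4,5) — 13 moves in all.
Check: order respected (1 at step 4, 2 at step 9, 3 at step 12); 13 moves as required.

(1,3) -> (1,2) -> (1,1) -> (2,1) -> (3,1) -> (3,2) -> (3,3) -> (2,3) -> (2,4) -> (2,5) -> (3,5) -> (3,4) -> (4,4) -> (4,5)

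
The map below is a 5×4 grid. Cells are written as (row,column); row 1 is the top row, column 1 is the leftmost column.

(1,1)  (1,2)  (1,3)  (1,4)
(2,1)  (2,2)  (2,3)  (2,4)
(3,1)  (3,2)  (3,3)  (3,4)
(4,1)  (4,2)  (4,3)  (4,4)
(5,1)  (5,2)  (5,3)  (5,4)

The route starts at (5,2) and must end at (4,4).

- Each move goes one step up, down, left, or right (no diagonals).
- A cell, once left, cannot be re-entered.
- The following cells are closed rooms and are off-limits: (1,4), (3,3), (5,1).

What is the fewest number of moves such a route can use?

The Manhattan distance from (5,2) to (4,4) is |5−4| + |2−4| = 3, so at least 3 moves are needed.
A route of 3 moves achieves this: (5,2) → (4,2) → (4,3) → (4,4).
Since 3 matches the lower bound, it is optimal.

3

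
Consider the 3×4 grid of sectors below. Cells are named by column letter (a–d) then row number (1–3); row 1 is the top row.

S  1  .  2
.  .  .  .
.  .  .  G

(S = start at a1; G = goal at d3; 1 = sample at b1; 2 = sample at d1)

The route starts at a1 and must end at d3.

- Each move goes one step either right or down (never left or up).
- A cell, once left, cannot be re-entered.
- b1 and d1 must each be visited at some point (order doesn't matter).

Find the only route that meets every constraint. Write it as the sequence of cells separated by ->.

a1 -> b1 -> c1 -> d1 -> d2 -> d3

Moves only go right or down, so the column and row indices never decrease.
Route from a1: right 3 to d1, down 2 to d3 — 5 moves in all.
Check: all required cells visited.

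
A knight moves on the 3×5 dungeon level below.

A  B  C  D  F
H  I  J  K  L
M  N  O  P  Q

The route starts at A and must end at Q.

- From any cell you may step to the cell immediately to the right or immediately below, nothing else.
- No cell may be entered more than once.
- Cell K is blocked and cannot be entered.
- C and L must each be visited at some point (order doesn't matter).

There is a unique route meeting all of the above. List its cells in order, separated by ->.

Moves only go right or down, so the column and row indices never decrease.
Route from A: right 4 to F, down 2 to Q — 6 moves in all.
Check: all required cells visited.

A -> B -> C -> D -> F -> L -> Q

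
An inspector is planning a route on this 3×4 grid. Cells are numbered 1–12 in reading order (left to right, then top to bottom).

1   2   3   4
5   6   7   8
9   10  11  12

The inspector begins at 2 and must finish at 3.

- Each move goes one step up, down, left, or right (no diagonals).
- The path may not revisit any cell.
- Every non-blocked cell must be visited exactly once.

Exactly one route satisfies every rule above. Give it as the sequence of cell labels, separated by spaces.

Need to visit all 12 open cells exactly once, starting at 2 and ending at 3.
Cell 9 has only two open neighbours (5 and 10), so the path must pass straight through it: one of those is the cell it's entered from and the other is where it exits.
Route from 2: left 1 to 1, down 2 to 9, right 1 to 10, up 1 to 6, right 1 to 7, down 1 to 11, right 1 to 12, up 2 to 4, left 1 to 3 — 11 moves in all.
Check: all 12 open cells covered.

2 1 5 9 10 6 7 11 12 8 4 3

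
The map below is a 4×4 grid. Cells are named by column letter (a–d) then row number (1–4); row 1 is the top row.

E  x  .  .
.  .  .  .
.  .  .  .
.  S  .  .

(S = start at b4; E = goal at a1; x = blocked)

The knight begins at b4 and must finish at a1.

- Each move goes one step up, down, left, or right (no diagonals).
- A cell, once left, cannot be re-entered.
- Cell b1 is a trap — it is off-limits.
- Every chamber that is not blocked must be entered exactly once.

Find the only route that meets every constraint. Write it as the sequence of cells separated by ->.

b4 -> a4 -> a3 -> b3 -> c3 -> c4 -> d4 -> d3 -> d2 -> d1 -> c1 -> c2 -> b2 -> a2 -> a1

Need to visit all 15 open cells exactly once, starting at b4 and ending at a1.
Route from b4: left 1 to a4, up 1 to a3, right 2 to c3, down 1 to c4, right 1 to d4, up 3 to d1, left 1 to c1, down 1 to c2, left 2 to a2, up 1 to a1 — 14 moves in all.
Check: all 15 open cells covered.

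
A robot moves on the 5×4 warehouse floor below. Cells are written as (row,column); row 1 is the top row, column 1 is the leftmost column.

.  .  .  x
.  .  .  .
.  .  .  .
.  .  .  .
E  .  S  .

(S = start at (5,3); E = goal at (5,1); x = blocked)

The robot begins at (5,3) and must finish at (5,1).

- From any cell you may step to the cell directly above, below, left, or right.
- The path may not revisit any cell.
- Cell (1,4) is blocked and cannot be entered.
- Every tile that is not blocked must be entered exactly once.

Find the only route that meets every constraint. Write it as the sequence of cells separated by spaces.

Need to visit all 19 open cells exactly once, starting at (5,3) and ending at (5,1).
Cell (1,1) has only two open neighbours ((2,1) and (1,2)), so the path must pass straight through it: one of those is the cell it's entered from and the other is where it exits.
Route from (5,3): right 1 to (5,4), up 1 to (4,4), left 1 to (4,3), up 1 to (3,3), right 1 to (3,4), up 1 to (2,4), left 1 to (2,3), up 1 to (1,3), left 2 to (1,1), down 1 to (2,1), right 1 to (2,2), down 1 to (3,2), left 1 to (3,1), down 1 to (4,1), right 1 to (4,2), down 1 to (5,2), left 1 to (5,1) — 18 moves in all.
Check: all 19 open cells covered.

(5,3) (5,4) (4,4) (4,3) (3,3) (3,4) (2,4) (2,3) (1,3) (1,2) (1,1) (2,1) (2,2) (3,2) (3,1) (4,1) (4,2) (5,2) (5,1)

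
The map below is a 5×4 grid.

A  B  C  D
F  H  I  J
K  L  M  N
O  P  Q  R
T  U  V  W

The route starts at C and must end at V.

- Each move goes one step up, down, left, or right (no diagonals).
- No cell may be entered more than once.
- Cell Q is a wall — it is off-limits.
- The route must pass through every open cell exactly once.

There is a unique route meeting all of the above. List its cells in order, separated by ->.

C -> D -> J -> I -> H -> B -> A -> F -> K -> O -> T -> U -> P -> L -> M -> N -> R -> W -> V

Need to visit all 19 open cells exactly once, starting at C and ending at V.
Cell R has only two open neighbours (N and W), so the path must pass straight through it: one of those is the cell it's entered from and the other is where it exits.
Route from C: right 1 to D, down 1 to J, left 2 to H, up 1 to B, left 1 to A, down 4 to T, right 1 to U, up 2 to L, right 2 to N, down 2 to W, left 1 to V — 18 moves in all.
Check: all 19 open cells covered.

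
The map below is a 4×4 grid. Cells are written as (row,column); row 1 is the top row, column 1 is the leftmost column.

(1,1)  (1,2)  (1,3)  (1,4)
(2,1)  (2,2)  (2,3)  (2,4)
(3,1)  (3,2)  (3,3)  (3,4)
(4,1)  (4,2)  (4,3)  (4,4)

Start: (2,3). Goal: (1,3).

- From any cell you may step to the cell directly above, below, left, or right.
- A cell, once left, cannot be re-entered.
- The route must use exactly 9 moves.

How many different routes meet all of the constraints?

Need simple routes of exactly 9 moves from (2,3) to (1,3) (Manhattan distance 1, so 4 moves are spent on a detour and 4 undoing it).
Branch systematically from the start, pruning whenever the remaining move budget drops below the Manhattan distance to (1,3) or differs from it in parity. Grouping the completions by first move — via (3,3): 10; via (2,2): 5; via (2,4): 6 (no valid completion starts via (1,3)) — and summing: 10 + 5 + 6 = 21.
That gives 21 routes.

21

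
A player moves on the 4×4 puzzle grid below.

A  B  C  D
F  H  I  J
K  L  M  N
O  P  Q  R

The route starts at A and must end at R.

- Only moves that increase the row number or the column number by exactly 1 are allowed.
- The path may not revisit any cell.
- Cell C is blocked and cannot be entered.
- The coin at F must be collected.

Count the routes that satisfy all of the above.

10

A right/down-only route from A to R makes exactly 3 down-moves and 3 right-moves in some order.
With no other constraints that would be C(6,3) = 20 routes.
Split at F and multiply the segment counts (each segment already excludes blocked cells): A→F: 1; F→R: 10; product = 10.
That gives 10 routes.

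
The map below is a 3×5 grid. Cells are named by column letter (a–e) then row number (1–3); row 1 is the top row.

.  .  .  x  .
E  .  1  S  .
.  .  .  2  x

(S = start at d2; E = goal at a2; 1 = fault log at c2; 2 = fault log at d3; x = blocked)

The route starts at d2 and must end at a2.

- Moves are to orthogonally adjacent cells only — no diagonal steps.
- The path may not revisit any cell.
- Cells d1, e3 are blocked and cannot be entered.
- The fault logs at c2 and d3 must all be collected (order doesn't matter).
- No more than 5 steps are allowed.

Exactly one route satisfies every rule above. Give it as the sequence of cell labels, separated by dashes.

d2 - d3 - c3 - c2 - b2 - a2

Any route must reach c2 and d3 and still end at a2 within 5 moves, so the order of the required stops is forced.
Route from d2: down to d3, left to c3, up to c2, 2× left (reaching a2) — 5 moves in all.
Check: all required cells visited; 5 ≤ 5 moves.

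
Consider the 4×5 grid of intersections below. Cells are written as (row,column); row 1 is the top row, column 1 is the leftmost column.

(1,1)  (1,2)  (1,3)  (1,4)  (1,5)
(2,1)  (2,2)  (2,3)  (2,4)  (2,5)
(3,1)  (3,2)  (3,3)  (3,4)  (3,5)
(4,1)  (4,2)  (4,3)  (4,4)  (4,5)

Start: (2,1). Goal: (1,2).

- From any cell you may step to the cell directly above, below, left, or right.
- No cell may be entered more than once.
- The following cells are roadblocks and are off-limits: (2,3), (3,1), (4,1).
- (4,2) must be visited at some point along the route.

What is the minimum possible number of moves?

Any route passes through (4,2) somewhere between (2,1) and (1,2). Summing Manhattan distances along the two legs ((2,1) → (4,2) → (1,2)) gives a lower bound of 3 + 3 = 6 moves.
The shortest route satisfying every rule uses 10 moves: (2,1) → (2,2) → (3,2) → (4,2) → (4,3) → (3,3) → (3,4) → (2,4) → (1,4) → (1,3) → (1,2).
The bound of 6 isn't tight here; checking systematically, no route of length 6 through 9 satisfies every constraint (on a 4-connected grid the length of any start-to-goal walk has the same parity as the Manhattan bound, so only lengths 6, 8, 10, … need checking), so 10 is the minimum.

10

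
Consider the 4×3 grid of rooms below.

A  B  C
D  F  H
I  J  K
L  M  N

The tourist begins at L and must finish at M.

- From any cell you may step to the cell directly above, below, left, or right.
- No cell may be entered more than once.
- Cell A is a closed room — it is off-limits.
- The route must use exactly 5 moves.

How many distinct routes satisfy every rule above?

2

Need simple routes of exactly 5 moves from L to M (Manhattan distance 1, so 2 moves are spent on a detour and 2 undoing it).
Enumerating: L I D F J M | L I J K N M.
That gives 2 routes.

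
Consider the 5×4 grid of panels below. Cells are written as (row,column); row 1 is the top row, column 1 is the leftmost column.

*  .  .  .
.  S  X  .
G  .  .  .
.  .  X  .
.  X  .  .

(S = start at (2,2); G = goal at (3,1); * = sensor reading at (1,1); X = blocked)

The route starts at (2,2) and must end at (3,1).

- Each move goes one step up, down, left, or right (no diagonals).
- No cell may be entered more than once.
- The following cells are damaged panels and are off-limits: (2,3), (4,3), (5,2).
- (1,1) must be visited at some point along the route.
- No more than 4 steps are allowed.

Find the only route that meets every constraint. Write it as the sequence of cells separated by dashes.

The 4-move cap with required stops at (1,1) leaves no slack for detours.
Route from (2,2): up 1 to (1,2), left 1 to (1,1), down 2 to (3,1) — 4 moves in all.
Check: all required cells visited; 4 ≤ 4 moves.

(2,2) - (1,2) - (1,1) - (2,1) - (3,1)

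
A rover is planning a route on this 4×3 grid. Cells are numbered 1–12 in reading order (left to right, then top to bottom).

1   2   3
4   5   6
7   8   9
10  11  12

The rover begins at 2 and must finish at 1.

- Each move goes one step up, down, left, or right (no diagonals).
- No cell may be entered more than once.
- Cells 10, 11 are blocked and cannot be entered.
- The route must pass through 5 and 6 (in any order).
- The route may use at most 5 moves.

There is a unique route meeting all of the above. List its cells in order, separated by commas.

The budget equals the shortest possible length, so every move has to be on a shortest route through the required cells.
Route from 2: right to 3, down to 6, 2× left (reaching 4), up to 1 — 5 moves in all.
Check: all required cells visited; 5 ≤ 5 moves.

2, 3, 6, 5, 4, 1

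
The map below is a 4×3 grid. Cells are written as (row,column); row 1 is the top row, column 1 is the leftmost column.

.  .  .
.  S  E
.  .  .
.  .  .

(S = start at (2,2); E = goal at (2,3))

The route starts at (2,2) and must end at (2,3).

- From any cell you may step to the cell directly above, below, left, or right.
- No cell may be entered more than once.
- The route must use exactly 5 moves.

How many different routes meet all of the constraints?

Need simple routes of exactly 5 moves from (2,2) to (2,3) (Manhattan distance 1, so 2 moves are spent on a detour and 2 undoing it).
Enumerating: (2,2) (3,2) (4,2) (4,3) (3,3) (2,3) | (2,2) (2,1) (1,1) (1,2) (1,3) (2,3) | (2,2) (2,1) (3,1) (3,2) (3,3) (2,3).
That gives 3 routes.

3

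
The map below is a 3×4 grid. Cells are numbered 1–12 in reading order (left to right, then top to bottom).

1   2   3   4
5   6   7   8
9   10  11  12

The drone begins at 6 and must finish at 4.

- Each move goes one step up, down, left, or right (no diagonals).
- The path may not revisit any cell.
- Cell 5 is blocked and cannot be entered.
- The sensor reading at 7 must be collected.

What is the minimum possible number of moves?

Any route passes through 7 somewhere between 6 and 4. Summing Manhattan distances along the two legs (6 → 7 → 4) gives a lower bound of 1 + 2 = 3 moves.
A route of 3 moves achieves this: 6 → 7 → 3 → 4.
Since 3 matches the lower bound, it is optimal.

3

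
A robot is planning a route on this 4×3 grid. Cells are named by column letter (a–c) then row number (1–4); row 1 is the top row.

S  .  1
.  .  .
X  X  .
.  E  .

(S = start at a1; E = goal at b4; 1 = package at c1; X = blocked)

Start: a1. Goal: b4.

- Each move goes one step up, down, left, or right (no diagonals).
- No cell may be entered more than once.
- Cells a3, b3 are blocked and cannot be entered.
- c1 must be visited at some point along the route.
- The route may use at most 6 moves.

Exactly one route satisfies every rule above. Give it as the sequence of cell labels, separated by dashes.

The 6-move cap with required stops at c1 leaves no slack for detours.
Route from a1: 2× right (reaching c1), 3× down (reaching c4), left to b4 — 6 moves in all.
Check: all required cells visited; 6 ≤ 6 moves.

a1 - b1 - c1 - c2 - c3 - c4 - b4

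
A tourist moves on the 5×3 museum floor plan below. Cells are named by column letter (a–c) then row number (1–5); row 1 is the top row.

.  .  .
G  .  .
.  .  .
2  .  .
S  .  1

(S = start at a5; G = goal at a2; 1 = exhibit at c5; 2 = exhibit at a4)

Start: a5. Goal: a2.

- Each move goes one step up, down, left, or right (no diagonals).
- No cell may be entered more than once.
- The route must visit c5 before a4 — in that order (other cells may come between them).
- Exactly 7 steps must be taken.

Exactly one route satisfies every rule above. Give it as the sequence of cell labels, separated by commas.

a5, b5, c5, c4, b4, a4, a3, a2

The waypoints must appear in the order c5, a4, with no cell reused.
Route from a5: right 2 to c5, up 1 to c4, left 2 to a4, up 2 to a2 — 7 moves in all.
Check: order respected (1 at step 2, 2 at step 5); 7 moves as required.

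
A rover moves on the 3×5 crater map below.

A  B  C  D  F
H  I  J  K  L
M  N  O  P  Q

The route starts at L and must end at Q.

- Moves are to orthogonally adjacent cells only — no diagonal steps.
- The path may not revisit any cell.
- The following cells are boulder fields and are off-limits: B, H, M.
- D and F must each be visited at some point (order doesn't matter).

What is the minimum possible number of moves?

Any route passes through D and F in some order between L and Q. Summing Manhattan distances along each leg and taking the cheapest ordering (L → D → F → Q) gives a lower bound of 2 + 1 + 2 = 5 moves.
A route of 5 moves achieves this: L → F → D → K → P → Q.
Since 5 matches the lower bound, it is optimal.

5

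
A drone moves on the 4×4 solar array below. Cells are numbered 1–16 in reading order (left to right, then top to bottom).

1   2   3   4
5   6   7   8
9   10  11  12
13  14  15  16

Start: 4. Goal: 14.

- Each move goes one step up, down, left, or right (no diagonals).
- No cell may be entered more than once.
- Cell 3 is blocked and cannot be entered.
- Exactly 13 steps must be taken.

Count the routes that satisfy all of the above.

4

Need simple routes of exactly 13 moves from 4 to 14 (Manhattan distance 5, so 4 moves are spent on a detour and 4 undoing it).
Enumerating: 4 8 12 16 15 11 7 6 2 1 5 9 13 14 | 4 8 12 16 15 11 7 6 2 1 5 9 10 14 | 4 8 12 16 15 11 10 6 2 1 5 9 13 14 | 4 8 7 6 2 1 5 9 10 11 12 16 15 14.
That gives 4 routes.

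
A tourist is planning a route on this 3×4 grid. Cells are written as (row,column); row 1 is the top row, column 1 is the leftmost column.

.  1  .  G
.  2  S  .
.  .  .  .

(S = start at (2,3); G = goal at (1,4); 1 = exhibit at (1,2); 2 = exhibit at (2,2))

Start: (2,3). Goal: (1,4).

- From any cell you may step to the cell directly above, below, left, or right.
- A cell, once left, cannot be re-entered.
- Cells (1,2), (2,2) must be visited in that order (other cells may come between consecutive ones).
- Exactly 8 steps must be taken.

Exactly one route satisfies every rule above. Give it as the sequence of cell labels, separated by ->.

(2,3) -> (1,3) -> (1,2) -> (2,2) -> (3,2) -> (3,3) -> (3,4) -> (2,4) -> (1,4)

The waypoints must appear in the order (1,2), (2,2), with no cell reused.
Route from (2,3): up to (1,3), left to (1,2), 2× down (reaching (3,2)), 2× right (reaching (3,4)), 2× up (reaching (1,4)) — 8 moves in all.
Check: order respected (1 at step 2, 2 at step 3); 8 moves as required.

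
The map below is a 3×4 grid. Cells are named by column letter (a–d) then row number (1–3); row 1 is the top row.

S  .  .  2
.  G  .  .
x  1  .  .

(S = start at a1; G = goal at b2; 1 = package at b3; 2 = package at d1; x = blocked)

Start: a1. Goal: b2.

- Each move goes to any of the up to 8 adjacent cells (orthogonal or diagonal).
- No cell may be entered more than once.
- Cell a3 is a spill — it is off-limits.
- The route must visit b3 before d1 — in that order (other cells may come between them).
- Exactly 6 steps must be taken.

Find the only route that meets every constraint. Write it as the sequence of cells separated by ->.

a1 -> a2 -> b3 -> c2 -> d1 -> c1 -> b2

The waypoints must appear in the order b3, d1, with no cell reused.
Route from a1: down 1 to a2, down-right 1 to b3, up-right 2 to d1, left 1 to c1, down-left 1 to b2 — 6 moves in all.
Check: order respected (1 at step 2, 2 at step 4); 6 moves as required.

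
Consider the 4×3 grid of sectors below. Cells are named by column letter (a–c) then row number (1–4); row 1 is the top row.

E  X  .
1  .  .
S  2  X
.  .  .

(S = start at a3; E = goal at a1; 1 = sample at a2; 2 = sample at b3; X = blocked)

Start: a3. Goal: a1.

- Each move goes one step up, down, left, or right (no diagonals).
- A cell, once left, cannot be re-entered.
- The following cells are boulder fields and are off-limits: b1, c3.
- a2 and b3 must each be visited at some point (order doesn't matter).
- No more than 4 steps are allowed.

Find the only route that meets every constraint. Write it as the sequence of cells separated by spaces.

a3 b3 b2 a2 a1

Any route must reach a2 and b3 and still end at a1 within 4 moves, so the order of the required stops is forced.
Route from a3: right to b3, up to b2, left to a2, up to a1 — 4 moves in all.
Check: all required cells visited; 4 ≤ 4 moves.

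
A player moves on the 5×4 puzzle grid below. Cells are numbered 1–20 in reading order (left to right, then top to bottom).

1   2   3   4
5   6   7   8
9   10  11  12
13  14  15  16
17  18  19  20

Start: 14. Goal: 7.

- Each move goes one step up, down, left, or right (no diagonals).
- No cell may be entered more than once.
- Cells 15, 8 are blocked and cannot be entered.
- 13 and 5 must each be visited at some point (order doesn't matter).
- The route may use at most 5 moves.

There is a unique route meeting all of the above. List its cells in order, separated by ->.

14 -> 13 -> 9 -> 5 -> 6 -> 7

The 5-move cap with required stops at 13, 5 leaves no slack for detours.
Route from 14: left to 13, 2× up (reaching 5), 2× right (reaching 7) — 5 moves in all.
Check: all required cells visited; 5 ≤ 5 moves.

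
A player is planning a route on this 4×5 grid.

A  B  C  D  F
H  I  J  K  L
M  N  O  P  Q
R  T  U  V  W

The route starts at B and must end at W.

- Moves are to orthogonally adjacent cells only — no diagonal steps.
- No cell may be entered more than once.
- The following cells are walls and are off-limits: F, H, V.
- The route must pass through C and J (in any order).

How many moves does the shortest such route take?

Any route passes through C and J in some order between B and W. Summing Manhattan distances along each leg and taking the cheapest ordering (B → C → J → W) gives a lower bound of 1 + 1 + 4 = 6 moves.
A route of 6 moves achieves this: B → C → J → O → P → Q → W.
Since 6 matches the lower bound, it is optimal.

6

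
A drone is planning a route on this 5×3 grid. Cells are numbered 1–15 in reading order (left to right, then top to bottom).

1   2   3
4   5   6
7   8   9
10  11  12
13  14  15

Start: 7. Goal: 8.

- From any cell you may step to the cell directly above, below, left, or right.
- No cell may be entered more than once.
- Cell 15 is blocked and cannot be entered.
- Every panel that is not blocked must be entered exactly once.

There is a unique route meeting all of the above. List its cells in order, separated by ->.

Need to visit all 14 open cells exactly once, starting at 7 and ending at 8.
Route from 7: down 2 to 13, right 1 to 14, up 1 to 11, right 1 to 12, up 3 to 3, left 2 to 1, down 1 to 4, right 1 to 5, down 1 to 8 — 13 moves in all.
Check: all 14 open cells covered.

7 -> 10 -> 13 -> 14 -> 11 -> 12 -> 9 -> 6 -> 3 -> 2 -> 1 -> 4 -> 5 -> 8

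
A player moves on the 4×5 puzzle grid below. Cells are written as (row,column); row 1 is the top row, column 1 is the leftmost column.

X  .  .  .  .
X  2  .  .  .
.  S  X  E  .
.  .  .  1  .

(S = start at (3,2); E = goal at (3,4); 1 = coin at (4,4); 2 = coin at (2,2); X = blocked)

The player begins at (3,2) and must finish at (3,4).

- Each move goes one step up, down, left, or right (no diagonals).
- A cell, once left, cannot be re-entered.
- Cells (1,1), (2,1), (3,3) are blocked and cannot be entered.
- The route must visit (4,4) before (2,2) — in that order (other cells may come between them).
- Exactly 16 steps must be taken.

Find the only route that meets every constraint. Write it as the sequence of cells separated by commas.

(3,2), (3,1), (4,1), (4,2), (4,3), (4,4), (4,5), (3,5), (2,5), (1,5), (1,4), (1,3), (1,2), (2,2), (2,3), (2,4), (3,4)

The waypoints must appear in the order (4,4), (2,2), with no cell reused.
Route from (3,2): left 1 to (3,1), down 1 to (4,1), right 4 to (4,5), up 3 to (1,5), left 3 to (1,2), down 1 to (2,2), right 2 to (2,4), down 1 to (3,4) — 16 moves in all.
Check: order respected (1 at step 5, 2 at step 13); 16 moves as required.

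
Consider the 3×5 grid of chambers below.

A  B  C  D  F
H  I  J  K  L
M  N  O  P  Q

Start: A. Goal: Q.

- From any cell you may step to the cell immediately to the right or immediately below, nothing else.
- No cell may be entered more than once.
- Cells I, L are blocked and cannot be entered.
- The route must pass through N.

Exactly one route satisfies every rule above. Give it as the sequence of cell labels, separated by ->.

A -> H -> M -> N -> O -> P -> Q

Moves only go right or down, so the column and row indices never decrease.
Route from A: 2× down (reaching M), 4× right (reaching Q) — 6 moves in all.
Check: all required cells visited.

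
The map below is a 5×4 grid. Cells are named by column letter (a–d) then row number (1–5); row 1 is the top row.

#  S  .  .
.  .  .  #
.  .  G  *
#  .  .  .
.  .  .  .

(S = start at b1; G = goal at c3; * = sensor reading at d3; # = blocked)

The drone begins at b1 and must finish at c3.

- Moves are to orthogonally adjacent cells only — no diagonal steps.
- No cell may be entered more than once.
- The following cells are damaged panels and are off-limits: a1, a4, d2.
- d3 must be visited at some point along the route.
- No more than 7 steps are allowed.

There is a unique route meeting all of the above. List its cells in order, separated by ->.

b1 -> b2 -> b3 -> b4 -> c4 -> d4 -> d3 -> c3

The budget equals the shortest possible length, so every move has to be on a shortest route through the required cells.
Route from b1: 3× down (reaching b4), 2× right (reaching d4), up to d3, left to c3 — 7 moves in all.
Check: all required cells visited; 7 ≤ 7 moves.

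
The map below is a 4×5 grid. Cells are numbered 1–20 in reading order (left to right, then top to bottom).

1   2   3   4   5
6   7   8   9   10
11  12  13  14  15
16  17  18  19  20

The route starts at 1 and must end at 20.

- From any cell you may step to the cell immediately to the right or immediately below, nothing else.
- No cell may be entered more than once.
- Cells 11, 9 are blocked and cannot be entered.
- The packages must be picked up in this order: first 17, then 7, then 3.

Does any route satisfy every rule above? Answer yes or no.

no

7 lies above 17, so going from 17 to 7 would need an upward move — but moves only go right/down, so 17 cannot be visited before 7.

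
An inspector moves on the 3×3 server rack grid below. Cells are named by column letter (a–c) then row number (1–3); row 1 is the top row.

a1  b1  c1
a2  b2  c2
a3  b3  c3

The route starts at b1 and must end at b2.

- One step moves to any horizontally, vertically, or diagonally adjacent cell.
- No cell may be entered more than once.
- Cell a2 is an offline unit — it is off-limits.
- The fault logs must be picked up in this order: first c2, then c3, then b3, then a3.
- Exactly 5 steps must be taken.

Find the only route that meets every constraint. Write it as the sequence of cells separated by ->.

b1 -> c2 -> c3 -> b3 -> a3 -> b2

The waypoints must appear in the order c2, c3, b3, a3, with no cell reused.
Route from b1: down-right 1 to c2, down 1 to c3, left 2 to a3, up-right 1 to b2 — 5 moves in all.
Check: order respected (c2 at step 1, c3 at step 2, b3 at step 3, a3 at step 4); 5 moves as required.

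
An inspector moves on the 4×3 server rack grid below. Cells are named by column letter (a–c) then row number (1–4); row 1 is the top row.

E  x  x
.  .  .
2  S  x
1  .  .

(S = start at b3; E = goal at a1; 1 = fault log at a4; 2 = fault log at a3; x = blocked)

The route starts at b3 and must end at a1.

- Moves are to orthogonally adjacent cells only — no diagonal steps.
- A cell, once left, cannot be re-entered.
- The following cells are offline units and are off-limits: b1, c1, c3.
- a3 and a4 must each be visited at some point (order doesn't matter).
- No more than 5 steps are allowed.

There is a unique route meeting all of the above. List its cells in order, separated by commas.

The 5-move cap with required stops at a3, a4 leaves no slack for detours.
Route from b3: down to b4, left to a4, 3× up (reaching a1) — 5 moves in all.
Check: all required cells visited; 5 ≤ 5 moves.

b3, b4, a4, a3, a2, a1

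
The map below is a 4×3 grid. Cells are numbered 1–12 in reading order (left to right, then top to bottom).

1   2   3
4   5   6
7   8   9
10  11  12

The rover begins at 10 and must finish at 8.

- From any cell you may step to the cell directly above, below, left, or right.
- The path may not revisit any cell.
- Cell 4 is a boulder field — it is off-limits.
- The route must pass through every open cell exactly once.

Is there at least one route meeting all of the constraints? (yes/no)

no

Cell 1 has only one open neighbour but is neither the start nor the goal, so a Hamiltonian route would have to both enter and leave it through the same neighbour — impossible without revisiting.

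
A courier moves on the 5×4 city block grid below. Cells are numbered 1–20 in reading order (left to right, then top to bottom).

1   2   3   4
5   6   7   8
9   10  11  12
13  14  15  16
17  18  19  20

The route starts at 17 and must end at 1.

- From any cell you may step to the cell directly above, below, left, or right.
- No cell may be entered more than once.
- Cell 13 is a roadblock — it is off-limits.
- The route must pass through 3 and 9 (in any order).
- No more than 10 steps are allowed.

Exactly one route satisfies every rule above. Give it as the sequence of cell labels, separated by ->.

17 -> 18 -> 14 -> 10 -> 9 -> 5 -> 6 -> 7 -> 3 -> 2 -> 1

Any route must reach 3 and 9 and still end at 1 within 10 moves, so the order of the required stops is forced.
Route from 17: right 1 to 18, up 2 to 10, left 1 to 9, up 1 to 5, right 2 to 7, up 1 to 3, left 2 to 1 — 10 moves in all.
Check: all required cells visited; 10 ≤ 10 moves.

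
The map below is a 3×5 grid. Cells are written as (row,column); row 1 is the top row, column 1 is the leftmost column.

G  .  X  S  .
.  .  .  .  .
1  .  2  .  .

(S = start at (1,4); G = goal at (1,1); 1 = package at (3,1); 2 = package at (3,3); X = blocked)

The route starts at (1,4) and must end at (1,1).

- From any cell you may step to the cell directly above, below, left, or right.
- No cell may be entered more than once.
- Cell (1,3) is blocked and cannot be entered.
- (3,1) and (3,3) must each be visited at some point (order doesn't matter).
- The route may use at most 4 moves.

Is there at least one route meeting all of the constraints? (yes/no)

Even ignoring the no-revisit rule, getting from (1,4) to (1,1), taking the cheapest ordering (1,4) → (3,3) → (3,1) → (1,1) needs at least 3 + 2 + 2 = 7 moves (Manhattan distance per leg), which exceeds the 4-move limit.

no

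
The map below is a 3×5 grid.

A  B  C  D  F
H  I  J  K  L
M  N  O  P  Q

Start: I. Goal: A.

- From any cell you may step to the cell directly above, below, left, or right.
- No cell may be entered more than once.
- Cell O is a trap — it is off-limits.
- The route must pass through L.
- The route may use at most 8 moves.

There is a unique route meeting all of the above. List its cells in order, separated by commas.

The 8-move cap with required stops at L leaves no slack for detours.
Route from I: right 3 to L, up 1 to F, left 4 to A — 8 moves in all.
Check: all required cells visited; 8 ≤ 8 moves.

I, J, K, L, F, D, C, B, A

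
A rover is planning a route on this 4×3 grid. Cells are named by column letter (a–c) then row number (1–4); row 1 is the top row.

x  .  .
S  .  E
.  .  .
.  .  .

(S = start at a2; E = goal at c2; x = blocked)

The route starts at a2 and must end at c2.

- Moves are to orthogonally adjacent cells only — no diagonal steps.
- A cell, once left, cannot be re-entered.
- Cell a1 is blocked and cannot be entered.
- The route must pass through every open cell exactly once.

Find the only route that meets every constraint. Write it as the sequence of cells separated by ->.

a2 -> a3 -> a4 -> b4 -> c4 -> c3 -> b3 -> b2 -> b1 -> c1 -> c2

Need to visit all 11 open cells exactly once, starting at a2 and ending at c2.
Route from a2: 2× down (reaching a4), 2× right (reaching c4), up to c3, left to b3, 2× up (reaching b1), right to c1, down to c2 — 10 moves in all.
Check: all 11 open cells covered.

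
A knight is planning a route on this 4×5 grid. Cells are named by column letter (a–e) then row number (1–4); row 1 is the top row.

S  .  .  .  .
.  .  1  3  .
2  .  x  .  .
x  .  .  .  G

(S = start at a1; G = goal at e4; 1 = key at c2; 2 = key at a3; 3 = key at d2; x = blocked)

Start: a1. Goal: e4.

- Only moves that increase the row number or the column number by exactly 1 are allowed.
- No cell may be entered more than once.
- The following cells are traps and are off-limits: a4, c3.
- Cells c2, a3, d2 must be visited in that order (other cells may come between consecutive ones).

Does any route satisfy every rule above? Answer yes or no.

no

a3 lies to the left of c2, so going from c2 to a3 would need a leftward move — but moves only go right/down, so c2 cannot be visited before a3.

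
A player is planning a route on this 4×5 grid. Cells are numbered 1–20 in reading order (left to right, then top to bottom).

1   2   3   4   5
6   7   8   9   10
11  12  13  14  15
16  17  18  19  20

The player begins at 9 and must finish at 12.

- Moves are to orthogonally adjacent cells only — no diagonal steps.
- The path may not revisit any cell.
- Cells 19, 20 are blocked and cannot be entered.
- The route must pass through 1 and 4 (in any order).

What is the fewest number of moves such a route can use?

Any route passes through 1 and 4 in some order between 9 and 12. Summing Manhattan distances along each leg and taking the cheapest ordering (9 → 4 → 1 → 12) gives a lower bound of 1 + 3 + 3 = 7 moves.
A route of 7 moves achieves this: 9 → 4 → 3 → 2 → 1 → 6 → 11 → 12.
Since 7 matches the lower bound, it is optimal.

7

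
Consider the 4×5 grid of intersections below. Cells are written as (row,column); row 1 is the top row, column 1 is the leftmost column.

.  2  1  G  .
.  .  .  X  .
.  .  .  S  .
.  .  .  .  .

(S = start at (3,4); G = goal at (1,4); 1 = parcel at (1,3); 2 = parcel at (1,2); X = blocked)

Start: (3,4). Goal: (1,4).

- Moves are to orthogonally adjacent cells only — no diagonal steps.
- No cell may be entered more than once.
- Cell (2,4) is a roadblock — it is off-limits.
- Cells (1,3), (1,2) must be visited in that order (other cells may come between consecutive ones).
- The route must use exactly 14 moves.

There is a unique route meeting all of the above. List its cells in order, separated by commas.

The waypoints must appear in the order (1,3), (1,2), with no cell reused.
Route from (3,4): left 1 to (3,3), up 2 to (1,3), left 1 to (1,2), down 3 to (4,2), right 3 to (4,5), up 3 to (1,5), left 1 to (1,4) — 14 moves in all.
Check: order respected (1 at step 3, 2 at step 4); 14 moves as required.

(3,4), (3,3), (2,3), (1,3), (1,2), (2,2), (3,2), (4,2), (4,3), (4,4), (4,5), (3,5), (2,5), (1,5), (1,4)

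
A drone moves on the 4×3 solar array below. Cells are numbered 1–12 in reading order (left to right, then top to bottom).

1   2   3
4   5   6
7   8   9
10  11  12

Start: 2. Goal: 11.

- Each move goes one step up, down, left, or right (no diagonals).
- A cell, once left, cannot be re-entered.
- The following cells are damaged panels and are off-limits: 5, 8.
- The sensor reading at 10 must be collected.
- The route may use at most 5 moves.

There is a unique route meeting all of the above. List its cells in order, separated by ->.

2 -> 1 -> 4 -> 7 -> 10 -> 11

Any route must reach 10 and still end at 11 within 5 moves, so the order of the required stops is forced.
Route from 2: left 1 to 1, down 3 to 10, right 1 to 11 — 5 moves in all.
Check: all required cells visited; 5 ≤ 5 moves.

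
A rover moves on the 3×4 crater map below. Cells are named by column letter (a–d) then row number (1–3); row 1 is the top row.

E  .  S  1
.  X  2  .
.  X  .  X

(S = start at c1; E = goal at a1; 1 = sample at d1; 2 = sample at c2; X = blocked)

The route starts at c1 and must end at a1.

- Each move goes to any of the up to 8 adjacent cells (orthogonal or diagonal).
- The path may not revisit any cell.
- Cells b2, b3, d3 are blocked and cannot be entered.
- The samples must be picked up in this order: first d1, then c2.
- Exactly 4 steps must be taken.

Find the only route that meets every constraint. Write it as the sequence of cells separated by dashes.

c1 - d1 - c2 - b1 - a1

The waypoints must appear in the order d1, c2, with no cell reused.
Route from c1: right to d1, down-left to c2, up-left to b1, left to a1 — 4 moves in all.
Check: order respected (1 at step 1, 2 at step 2); 4 moves as required.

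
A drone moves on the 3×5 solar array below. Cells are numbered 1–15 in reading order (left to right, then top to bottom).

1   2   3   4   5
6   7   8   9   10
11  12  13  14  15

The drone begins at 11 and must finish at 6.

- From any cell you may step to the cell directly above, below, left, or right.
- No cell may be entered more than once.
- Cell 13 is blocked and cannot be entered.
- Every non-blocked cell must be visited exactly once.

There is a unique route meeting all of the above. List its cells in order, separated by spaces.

11 12 7 8 9 14 15 10 5 4 3 2 1 6

Need to visit all 14 open cells exactly once, starting at 11 and ending at 6.
Cell 5 has only two open neighbours (10 and 4), so the path must pass straight through it: one of those is the cell it's entered from and the other is where it exits.
Route from 11: right to 12, up to 7, 2× right (reaching 9), down to 14, right to 15, 2× up (reaching 5), 4× left (reaching 1), down to 6 — 13 moves in all.
Check: all 14 open cells covered.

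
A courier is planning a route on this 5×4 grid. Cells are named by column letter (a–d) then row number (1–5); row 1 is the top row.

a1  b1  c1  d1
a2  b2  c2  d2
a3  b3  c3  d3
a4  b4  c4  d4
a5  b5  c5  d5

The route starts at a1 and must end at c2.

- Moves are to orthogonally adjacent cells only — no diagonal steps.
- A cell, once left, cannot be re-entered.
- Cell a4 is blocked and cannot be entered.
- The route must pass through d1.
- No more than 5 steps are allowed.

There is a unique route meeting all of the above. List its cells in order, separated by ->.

a1 -> b1 -> c1 -> d1 -> d2 -> c2

The budget equals the shortest possible length, so every move has to be on a shortest route through the required cells.
Route from a1: right 3 to d1, down 1 to d2, left 1 to c2 — 5 moves in all.
Check: all required cells visited; 5 ≤ 5 moves.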